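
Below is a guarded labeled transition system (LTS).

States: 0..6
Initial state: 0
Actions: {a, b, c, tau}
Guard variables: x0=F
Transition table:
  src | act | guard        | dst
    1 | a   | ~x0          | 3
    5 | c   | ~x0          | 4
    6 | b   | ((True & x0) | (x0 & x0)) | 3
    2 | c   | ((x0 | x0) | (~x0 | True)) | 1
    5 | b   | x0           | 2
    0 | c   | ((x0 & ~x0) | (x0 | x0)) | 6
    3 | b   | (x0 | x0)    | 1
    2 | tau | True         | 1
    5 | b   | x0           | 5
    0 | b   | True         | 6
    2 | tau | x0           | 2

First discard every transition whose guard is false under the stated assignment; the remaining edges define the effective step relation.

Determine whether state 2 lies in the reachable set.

Answer: UNREACHABLE

Analysis:
5 transition(s) survive guard evaluation.
Layer 0: {0}
Layer 1: {6}  now seen {0,6}
Reachable = {0,6}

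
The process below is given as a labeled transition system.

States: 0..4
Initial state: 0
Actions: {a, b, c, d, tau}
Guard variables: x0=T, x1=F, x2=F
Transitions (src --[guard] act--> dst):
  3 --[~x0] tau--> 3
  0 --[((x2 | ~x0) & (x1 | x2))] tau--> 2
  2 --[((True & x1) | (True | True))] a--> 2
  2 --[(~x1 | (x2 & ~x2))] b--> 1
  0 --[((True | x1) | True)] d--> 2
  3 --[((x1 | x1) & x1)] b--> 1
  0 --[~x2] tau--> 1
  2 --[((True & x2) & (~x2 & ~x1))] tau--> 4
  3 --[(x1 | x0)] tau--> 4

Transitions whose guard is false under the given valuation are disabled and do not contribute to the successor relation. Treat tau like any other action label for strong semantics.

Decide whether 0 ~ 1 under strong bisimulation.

Answer: NOT BISIMILAR

Analysis:
Refine partition for ~:
  P[0] = {{0,1,2,3,4}}
  P[1] = {{0},{1,4},{2},{3}}
Fixed point at round 2; 4 class(es).
0∈{0}, 1∈{1,4}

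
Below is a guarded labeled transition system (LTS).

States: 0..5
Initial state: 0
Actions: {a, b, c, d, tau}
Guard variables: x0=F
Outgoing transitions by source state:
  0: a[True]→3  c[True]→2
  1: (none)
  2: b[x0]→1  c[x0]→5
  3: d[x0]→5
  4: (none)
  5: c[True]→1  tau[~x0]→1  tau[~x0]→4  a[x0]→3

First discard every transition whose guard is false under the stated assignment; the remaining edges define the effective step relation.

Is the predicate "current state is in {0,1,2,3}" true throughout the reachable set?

Safe = {0,1,2,3}
Reach set: {0,2,3}
  0: safe
  2: safe
  3: safe

Answer: INVARIANT HOLDS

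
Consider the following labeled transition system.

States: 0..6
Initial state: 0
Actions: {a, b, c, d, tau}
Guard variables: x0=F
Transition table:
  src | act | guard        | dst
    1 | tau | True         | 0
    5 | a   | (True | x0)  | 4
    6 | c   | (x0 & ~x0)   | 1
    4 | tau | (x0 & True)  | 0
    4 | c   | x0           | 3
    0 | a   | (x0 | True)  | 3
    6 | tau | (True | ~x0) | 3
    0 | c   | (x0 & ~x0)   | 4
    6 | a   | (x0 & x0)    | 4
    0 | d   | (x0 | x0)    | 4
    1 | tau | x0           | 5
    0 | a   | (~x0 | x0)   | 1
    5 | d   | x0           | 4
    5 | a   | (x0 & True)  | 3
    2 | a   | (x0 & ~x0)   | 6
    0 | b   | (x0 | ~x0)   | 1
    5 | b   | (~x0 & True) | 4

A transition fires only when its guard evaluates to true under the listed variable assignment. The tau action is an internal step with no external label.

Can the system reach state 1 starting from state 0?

Answer: REACHABLE

Working:
7 transition(s) survive guard evaluation.
Layer 0: {0}
Layer 1: {1,3}  total {0,1,3}
R = {0,1,3}
trace reaching 1: a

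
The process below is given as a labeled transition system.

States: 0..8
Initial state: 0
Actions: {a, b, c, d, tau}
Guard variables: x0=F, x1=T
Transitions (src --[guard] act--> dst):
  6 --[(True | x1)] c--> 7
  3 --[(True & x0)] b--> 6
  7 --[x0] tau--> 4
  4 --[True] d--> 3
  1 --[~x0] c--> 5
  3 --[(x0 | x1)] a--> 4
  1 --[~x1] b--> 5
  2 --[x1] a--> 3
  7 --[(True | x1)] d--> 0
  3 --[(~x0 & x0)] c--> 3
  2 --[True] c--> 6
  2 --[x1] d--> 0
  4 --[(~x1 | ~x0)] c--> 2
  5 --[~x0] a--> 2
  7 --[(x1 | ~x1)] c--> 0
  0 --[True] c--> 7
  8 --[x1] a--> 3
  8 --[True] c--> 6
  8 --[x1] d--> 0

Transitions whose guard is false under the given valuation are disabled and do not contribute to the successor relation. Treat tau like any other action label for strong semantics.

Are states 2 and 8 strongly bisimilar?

Answer: BISIMILAR

Analysis:
Bisimulation quotient by refinement:
  P[0] = {{0,1,2,3,4,5,6,7,8}}
  P[1] = {{0,1,6},{2,8},{3,5},{4,7}}
  P[2] = {{0,6},{1},{2,8},{3},{4},{5},{7}}
7 equivalence class(es) (converged in 3)
class of 2: {2,8}; class of 8: {2,8}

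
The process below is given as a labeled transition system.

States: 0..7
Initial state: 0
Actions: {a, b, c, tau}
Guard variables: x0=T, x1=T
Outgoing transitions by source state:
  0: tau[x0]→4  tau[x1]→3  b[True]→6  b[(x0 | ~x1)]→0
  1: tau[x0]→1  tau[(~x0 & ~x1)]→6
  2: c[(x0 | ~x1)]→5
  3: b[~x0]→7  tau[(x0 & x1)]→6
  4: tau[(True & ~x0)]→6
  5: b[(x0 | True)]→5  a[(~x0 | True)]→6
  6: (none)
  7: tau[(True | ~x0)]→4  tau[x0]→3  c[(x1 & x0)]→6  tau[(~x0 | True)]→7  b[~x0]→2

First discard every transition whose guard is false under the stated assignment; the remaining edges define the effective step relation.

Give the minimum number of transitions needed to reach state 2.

Answer: UNREACHABLE

Working:
Layered search for 2:
  L0 = {0}
  L1 = {3,4,6}
2 never appears.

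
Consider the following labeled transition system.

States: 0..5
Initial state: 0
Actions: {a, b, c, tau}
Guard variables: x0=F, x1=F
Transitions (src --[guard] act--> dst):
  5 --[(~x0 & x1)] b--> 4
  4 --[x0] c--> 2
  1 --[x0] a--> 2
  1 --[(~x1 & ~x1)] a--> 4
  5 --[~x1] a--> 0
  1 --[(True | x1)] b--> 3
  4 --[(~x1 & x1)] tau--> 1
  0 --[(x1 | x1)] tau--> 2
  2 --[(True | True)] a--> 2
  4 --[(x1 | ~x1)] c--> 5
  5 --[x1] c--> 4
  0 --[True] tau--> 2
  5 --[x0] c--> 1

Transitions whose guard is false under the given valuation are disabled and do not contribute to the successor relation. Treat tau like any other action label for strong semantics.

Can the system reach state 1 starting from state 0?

After dropping false guards: 6 live edges.
L0 = {0}
L1 = {2}  cumulative {0,2}
Reach set: {0,2}

Answer: UNREACHABLE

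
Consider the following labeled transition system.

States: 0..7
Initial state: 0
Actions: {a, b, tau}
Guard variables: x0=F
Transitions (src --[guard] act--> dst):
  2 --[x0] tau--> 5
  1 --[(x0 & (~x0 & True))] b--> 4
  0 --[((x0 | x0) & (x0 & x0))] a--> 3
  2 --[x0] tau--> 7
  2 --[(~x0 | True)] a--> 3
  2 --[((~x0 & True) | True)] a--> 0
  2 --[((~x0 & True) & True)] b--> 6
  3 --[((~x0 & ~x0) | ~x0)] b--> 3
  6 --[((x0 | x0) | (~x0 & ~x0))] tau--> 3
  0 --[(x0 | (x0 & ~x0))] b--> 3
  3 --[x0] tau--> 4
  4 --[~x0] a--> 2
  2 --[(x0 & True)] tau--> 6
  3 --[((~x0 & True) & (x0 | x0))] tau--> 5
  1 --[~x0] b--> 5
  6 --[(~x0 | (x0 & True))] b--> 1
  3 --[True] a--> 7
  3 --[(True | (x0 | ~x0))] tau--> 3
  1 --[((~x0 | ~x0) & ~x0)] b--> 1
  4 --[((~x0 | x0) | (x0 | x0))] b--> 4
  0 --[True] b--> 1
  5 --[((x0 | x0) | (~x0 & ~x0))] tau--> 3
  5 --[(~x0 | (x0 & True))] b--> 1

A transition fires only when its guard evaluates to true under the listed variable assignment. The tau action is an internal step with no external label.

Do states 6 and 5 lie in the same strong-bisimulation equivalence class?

Answer: BISIMILAR

Working:
Compute ~ classes (split until stable):
  round 0: {{0,1,2,3,4,5,6,7}}
  round 1: {{0,1},{2,4},{3},{5,6},{7}}
  round 2: {{0},{1},{2},{3},{4},{5,6},{7}}
7 equivalence class(es) (converged in 3)
class of 6: {5,6}; class of 5: {5,6}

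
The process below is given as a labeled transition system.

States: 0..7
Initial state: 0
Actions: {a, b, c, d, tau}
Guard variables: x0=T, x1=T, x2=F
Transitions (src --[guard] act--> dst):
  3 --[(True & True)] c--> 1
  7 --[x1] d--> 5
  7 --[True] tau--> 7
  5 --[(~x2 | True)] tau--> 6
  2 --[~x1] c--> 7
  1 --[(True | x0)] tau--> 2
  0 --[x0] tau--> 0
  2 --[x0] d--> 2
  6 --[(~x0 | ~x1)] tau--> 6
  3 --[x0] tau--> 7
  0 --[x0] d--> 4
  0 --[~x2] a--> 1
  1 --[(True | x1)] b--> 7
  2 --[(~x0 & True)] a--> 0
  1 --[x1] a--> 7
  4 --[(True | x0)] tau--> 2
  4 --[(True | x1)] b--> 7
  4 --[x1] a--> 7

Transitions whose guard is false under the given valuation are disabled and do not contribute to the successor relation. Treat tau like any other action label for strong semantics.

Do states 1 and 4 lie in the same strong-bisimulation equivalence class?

Compute ~ classes (split until stable):
  π0 = {{0,1,2,3,4,5,6,7}}
  π1 = {{0},{1,4},{2},{3},{5},{6},{7}}
7 equivalence class(es) (converged in 2)
class of 1: {1,4}; class of 4: {1,4}

Answer: BISIMILAR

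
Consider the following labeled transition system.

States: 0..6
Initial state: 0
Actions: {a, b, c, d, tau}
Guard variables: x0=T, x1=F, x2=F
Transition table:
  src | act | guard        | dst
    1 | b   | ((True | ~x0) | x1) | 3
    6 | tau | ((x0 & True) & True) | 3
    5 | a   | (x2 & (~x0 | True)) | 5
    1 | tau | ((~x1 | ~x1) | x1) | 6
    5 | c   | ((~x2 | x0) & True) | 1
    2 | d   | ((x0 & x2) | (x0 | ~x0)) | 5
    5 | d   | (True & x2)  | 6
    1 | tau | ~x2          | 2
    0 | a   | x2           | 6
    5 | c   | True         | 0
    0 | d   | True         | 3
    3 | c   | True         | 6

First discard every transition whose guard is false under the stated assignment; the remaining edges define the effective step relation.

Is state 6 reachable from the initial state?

After dropping false guards: 9 live edges.
Layer 0: {0}
Layer 1: {3}  cumulative {0,3}
Layer 2: {6}  cumulative {0,3,6}
Reachable = {0,3,6}
witness 6: d·c

Answer: REACHABLE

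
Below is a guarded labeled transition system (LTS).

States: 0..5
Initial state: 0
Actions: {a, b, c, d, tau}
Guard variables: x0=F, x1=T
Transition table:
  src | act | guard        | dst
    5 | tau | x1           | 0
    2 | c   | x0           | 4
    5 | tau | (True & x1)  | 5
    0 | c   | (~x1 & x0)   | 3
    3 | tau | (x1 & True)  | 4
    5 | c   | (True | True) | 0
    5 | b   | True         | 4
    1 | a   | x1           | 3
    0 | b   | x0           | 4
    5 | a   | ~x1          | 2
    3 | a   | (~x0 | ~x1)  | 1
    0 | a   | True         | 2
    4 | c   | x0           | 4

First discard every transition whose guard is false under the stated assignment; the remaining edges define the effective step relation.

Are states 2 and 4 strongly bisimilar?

Answer: BISIMILAR

Working:
Compute ~ classes (split until stable):
  P[0] = {{0,1,2,3,4,5}}
  P[1] = {{0,1},{2,4},{3},{5}}
  P[2] = {{0},{1},{2,4},{3},{5}}
5 equivalence class(es) (converged in 3)
class of 2: {2,4}; class of 4: {2,4}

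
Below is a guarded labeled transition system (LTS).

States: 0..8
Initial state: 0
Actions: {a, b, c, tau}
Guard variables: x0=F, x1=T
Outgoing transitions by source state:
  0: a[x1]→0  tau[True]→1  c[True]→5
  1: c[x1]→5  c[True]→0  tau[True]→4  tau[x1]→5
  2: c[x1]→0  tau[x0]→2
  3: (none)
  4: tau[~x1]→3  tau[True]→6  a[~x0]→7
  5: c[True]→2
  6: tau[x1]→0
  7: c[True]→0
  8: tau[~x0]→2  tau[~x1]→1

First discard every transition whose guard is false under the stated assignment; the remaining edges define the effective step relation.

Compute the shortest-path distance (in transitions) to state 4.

Breadth-first toward 4:
  depth 0: {0}
  depth 1: {1,5}
  depth 2: {2,4}
depth(4)=2, e.g. tau·tau

Answer: 2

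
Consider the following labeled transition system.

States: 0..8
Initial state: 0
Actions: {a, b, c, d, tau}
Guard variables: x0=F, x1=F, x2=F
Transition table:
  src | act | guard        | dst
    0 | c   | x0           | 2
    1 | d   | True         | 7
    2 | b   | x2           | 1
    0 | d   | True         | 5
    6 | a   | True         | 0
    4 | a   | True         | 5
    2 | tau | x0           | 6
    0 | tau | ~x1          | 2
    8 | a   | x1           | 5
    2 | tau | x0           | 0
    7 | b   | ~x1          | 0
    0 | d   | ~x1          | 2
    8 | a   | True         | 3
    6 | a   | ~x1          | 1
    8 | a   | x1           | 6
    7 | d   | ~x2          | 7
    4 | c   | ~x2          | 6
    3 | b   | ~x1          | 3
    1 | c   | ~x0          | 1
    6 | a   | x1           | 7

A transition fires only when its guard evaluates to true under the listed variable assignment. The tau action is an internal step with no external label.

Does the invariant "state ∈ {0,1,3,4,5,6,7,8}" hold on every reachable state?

Inv-set: {0,1,3,4,5,6,7,8}
Reach set: {0,2,5}
  0: ok
  2: ✗ unsafe
  5: ok
witness against invariant: d → 2

Answer: INVARIANT VIOLATED at state 2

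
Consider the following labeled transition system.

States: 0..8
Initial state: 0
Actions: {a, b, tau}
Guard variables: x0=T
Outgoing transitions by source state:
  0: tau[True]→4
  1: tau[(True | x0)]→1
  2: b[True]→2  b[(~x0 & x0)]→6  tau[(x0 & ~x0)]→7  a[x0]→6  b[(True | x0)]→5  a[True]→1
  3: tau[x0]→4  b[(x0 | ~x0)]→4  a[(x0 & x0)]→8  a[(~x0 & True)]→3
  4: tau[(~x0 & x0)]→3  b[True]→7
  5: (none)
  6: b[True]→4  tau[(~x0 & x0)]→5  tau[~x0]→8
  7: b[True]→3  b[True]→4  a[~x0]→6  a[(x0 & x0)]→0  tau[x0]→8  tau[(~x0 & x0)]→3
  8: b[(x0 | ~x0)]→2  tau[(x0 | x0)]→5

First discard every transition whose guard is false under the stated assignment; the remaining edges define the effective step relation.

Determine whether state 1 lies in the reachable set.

Answer: REACHABLE

Trace:
Guard filter leaves 17 enabled edge(s).
L0 = {0}
L1 = {4}  cumulative {0,4}
L2 = {7}  cumulative {0,4,7}
L3 = {3,8}  cumulative {0,3,4,7,8}
L4 = {2,5}  cumulative {0,2,3,4,5,7,8}
L5 = {1,6}  cumulative {0,1,2,3,4,5,6,7,8}
Reach set: {0,1,2,3,4,5,6,7,8}
witness 1: tau·b·tau·b·a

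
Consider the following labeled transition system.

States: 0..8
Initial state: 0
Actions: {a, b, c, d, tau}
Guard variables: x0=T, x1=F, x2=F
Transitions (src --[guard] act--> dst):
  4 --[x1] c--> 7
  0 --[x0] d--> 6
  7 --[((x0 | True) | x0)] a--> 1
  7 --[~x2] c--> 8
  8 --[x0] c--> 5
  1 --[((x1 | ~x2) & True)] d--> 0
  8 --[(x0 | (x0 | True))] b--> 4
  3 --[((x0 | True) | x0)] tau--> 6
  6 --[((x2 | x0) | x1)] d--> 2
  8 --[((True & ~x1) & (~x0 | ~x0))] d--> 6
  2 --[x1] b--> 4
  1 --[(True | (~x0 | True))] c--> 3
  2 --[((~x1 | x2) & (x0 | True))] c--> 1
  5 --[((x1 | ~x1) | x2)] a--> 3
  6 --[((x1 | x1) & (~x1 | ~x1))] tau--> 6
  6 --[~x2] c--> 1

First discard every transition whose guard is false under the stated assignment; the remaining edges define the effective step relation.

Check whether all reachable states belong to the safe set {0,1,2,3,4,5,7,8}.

Inv-set: {0,1,2,3,4,5,7,8}
Reach set: {0,1,2,3,6}
  0: safe
  1: safe
  2: safe
  3: safe
  6: outside
reach 6 via d — violates

Answer: INVARIANT VIOLATED at state 6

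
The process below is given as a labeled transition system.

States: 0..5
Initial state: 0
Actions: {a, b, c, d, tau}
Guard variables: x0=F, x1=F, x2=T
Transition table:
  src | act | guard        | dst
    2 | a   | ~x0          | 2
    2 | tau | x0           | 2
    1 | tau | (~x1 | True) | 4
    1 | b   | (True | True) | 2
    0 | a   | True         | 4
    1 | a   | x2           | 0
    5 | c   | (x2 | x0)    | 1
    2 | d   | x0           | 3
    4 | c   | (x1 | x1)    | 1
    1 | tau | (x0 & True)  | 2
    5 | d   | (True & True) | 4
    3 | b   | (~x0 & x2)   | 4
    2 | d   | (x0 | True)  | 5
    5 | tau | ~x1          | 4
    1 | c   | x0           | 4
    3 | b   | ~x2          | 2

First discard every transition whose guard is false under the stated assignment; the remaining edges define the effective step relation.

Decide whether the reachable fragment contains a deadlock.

Reachable = {0,4}
  0: a→4  [1 exit(s)]
  4: ∅  [no exit]
witness 4: a

Answer: DEADLOCK at state 4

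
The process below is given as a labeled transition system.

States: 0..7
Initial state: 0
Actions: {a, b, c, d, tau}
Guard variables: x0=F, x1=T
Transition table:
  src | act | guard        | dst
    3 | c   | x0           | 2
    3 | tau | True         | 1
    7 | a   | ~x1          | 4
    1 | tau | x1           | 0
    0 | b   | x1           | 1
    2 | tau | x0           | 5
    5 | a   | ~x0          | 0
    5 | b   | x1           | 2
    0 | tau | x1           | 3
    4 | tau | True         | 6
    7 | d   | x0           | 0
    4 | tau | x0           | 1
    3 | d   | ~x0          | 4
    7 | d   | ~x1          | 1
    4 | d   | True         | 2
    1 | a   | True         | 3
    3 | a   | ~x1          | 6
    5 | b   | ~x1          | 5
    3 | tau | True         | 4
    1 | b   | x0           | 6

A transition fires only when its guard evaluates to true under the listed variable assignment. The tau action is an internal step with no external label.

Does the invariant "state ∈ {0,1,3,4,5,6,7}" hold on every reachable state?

Answer: INVARIANT VIOLATED at state 2

Trace:
Safe = {0,1,3,4,5,6,7}
Reach set: {0,1,2,3,4,6}
  0: ok
  1: ok
  2: outside
  3: ok
  4: ok
  6: ok
reach 2 via tau·tau·d — violates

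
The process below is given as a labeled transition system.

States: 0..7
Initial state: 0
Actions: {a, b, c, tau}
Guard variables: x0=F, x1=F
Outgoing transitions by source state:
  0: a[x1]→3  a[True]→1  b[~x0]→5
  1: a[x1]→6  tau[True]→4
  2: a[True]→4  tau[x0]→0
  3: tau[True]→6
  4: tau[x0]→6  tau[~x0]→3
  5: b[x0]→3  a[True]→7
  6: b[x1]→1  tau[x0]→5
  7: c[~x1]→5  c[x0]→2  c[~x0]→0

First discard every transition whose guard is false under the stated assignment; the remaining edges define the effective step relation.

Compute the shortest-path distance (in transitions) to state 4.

Answer: 2

Working:
Layered search for 4:
  Layer 0: {0}
  Layer 1: {1,5}
  Layer 2: {4,7}
first hit 4 at d=2 via a·tau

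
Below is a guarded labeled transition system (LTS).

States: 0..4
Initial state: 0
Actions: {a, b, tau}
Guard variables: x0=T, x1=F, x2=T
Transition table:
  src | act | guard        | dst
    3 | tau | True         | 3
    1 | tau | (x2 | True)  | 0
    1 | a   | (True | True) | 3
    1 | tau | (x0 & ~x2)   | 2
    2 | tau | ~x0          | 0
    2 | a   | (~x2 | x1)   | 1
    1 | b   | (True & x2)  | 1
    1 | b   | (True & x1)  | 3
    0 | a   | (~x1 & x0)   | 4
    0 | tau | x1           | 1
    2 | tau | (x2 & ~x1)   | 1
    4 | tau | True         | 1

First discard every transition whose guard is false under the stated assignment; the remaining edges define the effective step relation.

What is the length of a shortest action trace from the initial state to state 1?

BFS to 1:
  L0 = {0}
  L1 = {4}
  L2 = {1}
first hit 1 at d=2 via a·tau

Answer: 2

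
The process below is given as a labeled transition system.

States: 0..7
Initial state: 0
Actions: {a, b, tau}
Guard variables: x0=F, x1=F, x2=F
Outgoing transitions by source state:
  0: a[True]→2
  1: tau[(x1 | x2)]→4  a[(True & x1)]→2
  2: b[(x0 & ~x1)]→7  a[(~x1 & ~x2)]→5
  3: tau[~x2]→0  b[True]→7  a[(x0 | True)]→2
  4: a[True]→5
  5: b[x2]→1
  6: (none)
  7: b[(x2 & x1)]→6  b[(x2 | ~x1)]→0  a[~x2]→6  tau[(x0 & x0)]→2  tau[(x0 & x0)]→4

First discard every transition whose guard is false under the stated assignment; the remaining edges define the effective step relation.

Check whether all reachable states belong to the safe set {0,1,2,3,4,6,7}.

Answer: INVARIANT VIOLATED at state 5

Analysis:
Inv-set: {0,1,2,3,4,6,7}
Reach set: {0,2,5}
  0: safe
  2: safe
  5: outside
reach 5 via a·a — violates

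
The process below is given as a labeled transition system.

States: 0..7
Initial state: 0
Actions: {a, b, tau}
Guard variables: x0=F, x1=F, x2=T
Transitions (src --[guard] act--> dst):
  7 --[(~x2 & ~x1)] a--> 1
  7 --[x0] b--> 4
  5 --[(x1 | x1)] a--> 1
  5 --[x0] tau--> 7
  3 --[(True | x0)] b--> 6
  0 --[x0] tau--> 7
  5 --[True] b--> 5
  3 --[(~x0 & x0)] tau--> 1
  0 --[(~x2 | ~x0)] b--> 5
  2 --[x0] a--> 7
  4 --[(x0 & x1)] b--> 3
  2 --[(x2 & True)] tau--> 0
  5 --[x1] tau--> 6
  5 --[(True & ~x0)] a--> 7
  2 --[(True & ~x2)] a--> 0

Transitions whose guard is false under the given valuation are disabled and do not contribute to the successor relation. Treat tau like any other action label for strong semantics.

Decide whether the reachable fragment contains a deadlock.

R = {0,5,7}
  0: b→5  [1 out]
  5: a→7  b→5  [2 out]
  7: ∅  [STUCK]
trace reaching 7: b·a

Answer: DEADLOCK at state 7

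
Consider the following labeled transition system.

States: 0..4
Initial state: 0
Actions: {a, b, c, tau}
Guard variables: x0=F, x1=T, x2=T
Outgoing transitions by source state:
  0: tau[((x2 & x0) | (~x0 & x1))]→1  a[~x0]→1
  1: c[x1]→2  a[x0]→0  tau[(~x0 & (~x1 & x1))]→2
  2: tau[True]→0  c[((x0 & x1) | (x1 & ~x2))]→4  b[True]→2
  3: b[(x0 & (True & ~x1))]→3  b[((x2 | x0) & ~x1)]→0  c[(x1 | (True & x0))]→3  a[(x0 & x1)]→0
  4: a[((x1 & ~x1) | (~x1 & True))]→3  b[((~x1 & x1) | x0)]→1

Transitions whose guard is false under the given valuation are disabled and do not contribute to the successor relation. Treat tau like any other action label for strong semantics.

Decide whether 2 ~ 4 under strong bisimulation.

Answer: NOT BISIMILAR

Trace:
Bisimulation quotient by refinement:
  P[0] = {{0,1,2,3,4}}
  P[1] = {{0},{1,3},{2},{4}}
  P[2] = {{0},{1},{2},{3},{4}}
stable after 3 split(s): 5 block(s)
[2]={2}  [4]={4}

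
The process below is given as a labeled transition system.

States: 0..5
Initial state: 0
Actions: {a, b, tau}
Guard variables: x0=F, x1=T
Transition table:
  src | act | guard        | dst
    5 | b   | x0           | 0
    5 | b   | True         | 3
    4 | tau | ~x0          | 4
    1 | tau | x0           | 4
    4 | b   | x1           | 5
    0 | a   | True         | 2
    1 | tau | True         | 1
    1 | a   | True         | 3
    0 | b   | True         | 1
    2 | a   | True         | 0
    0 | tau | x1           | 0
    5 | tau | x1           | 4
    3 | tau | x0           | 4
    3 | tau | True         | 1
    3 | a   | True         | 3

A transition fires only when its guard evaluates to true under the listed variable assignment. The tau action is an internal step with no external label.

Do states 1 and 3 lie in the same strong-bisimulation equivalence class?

Answer: BISIMILAR

Trace:
Compute ~ classes (split until stable):
  round 0: {{0,1,2,3,4,5}}
  round 1: {{0},{1,3},{2},{4,5}}
  round 2: {{0},{1,3},{2},{4},{5}}
Fixed point at round 3; 5 class(es).
class of 1: {1,3}; class of 3: {1,3}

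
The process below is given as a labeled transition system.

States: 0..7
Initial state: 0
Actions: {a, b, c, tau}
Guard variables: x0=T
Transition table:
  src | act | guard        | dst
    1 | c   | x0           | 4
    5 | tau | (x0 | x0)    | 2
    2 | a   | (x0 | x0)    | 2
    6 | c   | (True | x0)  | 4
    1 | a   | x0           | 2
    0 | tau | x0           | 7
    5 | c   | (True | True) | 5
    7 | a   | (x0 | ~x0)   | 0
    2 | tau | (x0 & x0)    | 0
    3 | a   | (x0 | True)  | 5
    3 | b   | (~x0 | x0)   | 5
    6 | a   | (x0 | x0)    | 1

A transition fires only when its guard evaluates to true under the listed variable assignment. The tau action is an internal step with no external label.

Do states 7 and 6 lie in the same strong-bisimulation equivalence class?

Bisimulation quotient by refinement:
  P[0] = {{0,1,2,3,4,5,6,7}}
  P[1] = {{0},{1,6},{2},{3},{4},{5},{7}}
  P[2] = {{0},{1},{2},{3},{4},{5},{6},{7}}
stable after 3 split(s): 8 block(s)
7∈{7}, 6∈{6}

Answer: NOT BISIMILAR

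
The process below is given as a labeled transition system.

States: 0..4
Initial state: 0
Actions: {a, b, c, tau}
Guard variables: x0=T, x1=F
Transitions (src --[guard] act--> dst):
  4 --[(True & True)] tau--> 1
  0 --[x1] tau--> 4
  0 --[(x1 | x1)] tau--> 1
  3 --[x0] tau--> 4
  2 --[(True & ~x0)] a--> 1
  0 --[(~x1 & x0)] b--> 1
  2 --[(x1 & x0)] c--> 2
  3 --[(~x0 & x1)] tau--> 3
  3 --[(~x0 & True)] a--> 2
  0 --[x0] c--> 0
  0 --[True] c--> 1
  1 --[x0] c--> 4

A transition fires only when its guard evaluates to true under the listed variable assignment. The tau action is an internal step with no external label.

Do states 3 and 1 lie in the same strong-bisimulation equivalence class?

Refine partition for ~:
  round 0: {{0,1,2,3,4}}
  round 1: {{0},{1},{2},{3,4}}
  round 2: {{0},{1},{2},{3},{4}}
stable after 3 split(s): 5 block(s)
[3]={3}  [1]={1}

Answer: NOT BISIMILAR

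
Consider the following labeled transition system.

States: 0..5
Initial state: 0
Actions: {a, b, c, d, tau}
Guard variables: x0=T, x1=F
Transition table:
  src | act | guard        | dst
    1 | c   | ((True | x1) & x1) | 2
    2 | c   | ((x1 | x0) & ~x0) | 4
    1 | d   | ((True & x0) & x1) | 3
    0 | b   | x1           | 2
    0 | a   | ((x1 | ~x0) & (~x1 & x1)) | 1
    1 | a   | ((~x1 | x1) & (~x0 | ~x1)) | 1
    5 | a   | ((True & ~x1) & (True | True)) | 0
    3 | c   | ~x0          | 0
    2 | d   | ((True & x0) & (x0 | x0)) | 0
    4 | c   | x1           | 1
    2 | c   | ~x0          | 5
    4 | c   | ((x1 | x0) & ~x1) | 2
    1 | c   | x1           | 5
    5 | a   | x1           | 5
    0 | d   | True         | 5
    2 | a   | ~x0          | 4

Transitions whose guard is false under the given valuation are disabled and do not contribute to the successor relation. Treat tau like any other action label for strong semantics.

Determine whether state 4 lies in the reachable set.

Answer: UNREACHABLE

Analysis:
Guard filter leaves 5 enabled edge(s).
depth 0: {0}
depth 1: {5}  now seen {0,5}
Reach set: {0,5}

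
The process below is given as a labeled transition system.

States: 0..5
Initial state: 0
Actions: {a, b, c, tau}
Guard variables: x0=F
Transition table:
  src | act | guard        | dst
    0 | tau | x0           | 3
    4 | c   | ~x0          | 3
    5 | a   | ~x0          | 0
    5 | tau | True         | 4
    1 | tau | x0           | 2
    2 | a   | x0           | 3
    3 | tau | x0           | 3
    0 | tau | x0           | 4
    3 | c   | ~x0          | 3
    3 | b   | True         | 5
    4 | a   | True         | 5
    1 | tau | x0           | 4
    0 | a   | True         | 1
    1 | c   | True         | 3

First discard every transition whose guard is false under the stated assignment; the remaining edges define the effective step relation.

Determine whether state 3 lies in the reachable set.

Answer: REACHABLE

Analysis:
After dropping false guards: 8 live edges.
L0 = {0}
L1 = {1}  now seen {0,1}
L2 = {3}  now seen {0,1,3}
L3 = {5}  now seen {0,1,3,5}
L4 = {4}  now seen {0,1,3,4,5}
R = {0,1,3,4,5}
trace reaching 3: a·c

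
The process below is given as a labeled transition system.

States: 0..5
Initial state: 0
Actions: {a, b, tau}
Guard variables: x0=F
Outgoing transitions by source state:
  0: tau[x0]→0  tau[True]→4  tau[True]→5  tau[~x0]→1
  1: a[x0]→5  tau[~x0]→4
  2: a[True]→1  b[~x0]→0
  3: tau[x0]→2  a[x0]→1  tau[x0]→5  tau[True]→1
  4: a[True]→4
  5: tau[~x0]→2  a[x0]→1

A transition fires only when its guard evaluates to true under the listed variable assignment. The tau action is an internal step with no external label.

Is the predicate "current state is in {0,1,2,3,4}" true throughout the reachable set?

Answer: INVARIANT VIOLATED at state 5

Working:
Safe = {0,1,2,3,4}
Reachable = {0,1,2,4,5}
  0: ok
  1: ok
  2: ok
  4: ok
  5: ✗ unsafe
reach 5 via tau — violates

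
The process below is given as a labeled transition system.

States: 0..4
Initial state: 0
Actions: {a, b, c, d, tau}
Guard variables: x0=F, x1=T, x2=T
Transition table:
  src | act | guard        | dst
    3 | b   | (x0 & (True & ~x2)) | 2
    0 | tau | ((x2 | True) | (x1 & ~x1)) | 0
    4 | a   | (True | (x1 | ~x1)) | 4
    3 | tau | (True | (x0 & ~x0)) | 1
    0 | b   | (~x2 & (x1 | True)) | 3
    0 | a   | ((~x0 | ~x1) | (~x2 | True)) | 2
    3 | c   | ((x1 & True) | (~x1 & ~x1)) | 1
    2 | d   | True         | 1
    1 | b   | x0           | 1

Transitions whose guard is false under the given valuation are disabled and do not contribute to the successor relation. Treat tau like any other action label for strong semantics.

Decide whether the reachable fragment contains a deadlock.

Reachable = {0,1,2}
  0: a→2  tau→0  [deg 2]
  1: ∅  [no exit]
  2: d→1  [deg 1]
trace reaching 1: a·d

Answer: DEADLOCK at state 1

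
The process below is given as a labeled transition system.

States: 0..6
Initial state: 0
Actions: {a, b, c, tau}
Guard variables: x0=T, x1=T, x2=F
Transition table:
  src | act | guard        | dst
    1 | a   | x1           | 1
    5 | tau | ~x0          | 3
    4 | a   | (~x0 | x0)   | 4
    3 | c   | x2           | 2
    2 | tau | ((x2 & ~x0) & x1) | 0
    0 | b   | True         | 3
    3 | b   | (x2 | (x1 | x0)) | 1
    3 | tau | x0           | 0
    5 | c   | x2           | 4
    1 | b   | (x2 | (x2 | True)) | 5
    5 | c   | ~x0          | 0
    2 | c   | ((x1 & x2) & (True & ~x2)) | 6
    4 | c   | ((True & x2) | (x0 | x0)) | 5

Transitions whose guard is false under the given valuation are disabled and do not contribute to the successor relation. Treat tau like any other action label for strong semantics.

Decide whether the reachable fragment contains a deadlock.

R = {0,1,3,5}
  0: b→3  [deg 1]
  1: a→1  b→5  [deg 2]
  3: b→1  tau→0  [deg 2]
  5: ∅  [STUCK]
Path to 5: b·b·b

Answer: DEADLOCK at state 5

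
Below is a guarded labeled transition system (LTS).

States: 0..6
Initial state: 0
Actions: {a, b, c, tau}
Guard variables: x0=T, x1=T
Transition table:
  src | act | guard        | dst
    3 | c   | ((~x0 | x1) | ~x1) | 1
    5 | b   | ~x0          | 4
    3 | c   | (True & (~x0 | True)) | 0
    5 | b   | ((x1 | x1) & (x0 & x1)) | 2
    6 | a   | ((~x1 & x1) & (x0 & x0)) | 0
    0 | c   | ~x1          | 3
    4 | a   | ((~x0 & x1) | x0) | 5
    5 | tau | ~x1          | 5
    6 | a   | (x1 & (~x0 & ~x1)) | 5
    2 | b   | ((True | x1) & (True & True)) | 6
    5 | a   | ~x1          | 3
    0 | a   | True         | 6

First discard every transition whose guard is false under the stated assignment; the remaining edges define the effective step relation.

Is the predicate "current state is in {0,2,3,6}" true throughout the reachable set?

Answer: INVARIANT HOLDS

Trace:
Inv-set: {0,2,3,6}
R = {0,6}
  0: safe
  6: safe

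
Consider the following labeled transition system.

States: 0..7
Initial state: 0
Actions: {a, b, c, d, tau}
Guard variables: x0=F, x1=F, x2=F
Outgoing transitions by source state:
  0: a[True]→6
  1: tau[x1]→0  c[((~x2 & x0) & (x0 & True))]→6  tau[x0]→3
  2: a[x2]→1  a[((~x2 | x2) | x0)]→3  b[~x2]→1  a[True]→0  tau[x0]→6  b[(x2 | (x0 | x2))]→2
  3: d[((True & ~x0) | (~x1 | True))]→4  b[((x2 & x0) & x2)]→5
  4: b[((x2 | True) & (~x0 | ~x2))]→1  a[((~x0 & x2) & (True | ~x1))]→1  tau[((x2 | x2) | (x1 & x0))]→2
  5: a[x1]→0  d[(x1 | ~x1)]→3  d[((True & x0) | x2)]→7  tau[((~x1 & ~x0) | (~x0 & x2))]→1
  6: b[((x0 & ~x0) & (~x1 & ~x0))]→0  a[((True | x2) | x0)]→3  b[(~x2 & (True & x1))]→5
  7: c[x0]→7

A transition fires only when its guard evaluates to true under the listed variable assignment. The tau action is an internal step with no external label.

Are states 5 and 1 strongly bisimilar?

Answer: NOT BISIMILAR

Trace:
Bisimulation quotient by refinement:
  round 0: {{0,1,2,3,4,5,6,7}}
  round 1: {{0,6},{1,7},{2},{3},{4},{5}}
  round 2: {{0},{1,7},{2},{3},{4},{5},{6}}
Fixed point at round 3; 7 class(es).
5∈{5}, 1∈{1,7}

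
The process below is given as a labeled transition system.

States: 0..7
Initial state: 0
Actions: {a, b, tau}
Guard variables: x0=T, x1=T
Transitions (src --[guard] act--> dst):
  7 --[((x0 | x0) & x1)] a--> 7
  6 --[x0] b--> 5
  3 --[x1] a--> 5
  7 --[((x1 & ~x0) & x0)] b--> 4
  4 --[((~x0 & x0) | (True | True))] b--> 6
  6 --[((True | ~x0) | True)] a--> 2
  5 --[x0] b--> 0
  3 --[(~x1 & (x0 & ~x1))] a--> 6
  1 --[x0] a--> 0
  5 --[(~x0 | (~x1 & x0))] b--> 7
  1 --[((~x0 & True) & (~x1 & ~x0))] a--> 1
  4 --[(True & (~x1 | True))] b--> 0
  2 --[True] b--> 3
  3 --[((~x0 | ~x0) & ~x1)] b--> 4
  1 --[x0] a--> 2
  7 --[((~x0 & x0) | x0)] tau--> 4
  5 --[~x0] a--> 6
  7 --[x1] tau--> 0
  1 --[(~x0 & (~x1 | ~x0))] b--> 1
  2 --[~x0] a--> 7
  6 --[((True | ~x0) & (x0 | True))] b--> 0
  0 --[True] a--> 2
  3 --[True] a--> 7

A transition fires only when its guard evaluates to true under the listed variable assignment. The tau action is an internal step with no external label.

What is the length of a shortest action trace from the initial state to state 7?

Answer: 3

Working:
Breadth-first toward 7:
  L0 = {0}
  L1 = {2}
  L2 = {3}
  L3 = {5,7}
7 enters at depth 3; path a·b·a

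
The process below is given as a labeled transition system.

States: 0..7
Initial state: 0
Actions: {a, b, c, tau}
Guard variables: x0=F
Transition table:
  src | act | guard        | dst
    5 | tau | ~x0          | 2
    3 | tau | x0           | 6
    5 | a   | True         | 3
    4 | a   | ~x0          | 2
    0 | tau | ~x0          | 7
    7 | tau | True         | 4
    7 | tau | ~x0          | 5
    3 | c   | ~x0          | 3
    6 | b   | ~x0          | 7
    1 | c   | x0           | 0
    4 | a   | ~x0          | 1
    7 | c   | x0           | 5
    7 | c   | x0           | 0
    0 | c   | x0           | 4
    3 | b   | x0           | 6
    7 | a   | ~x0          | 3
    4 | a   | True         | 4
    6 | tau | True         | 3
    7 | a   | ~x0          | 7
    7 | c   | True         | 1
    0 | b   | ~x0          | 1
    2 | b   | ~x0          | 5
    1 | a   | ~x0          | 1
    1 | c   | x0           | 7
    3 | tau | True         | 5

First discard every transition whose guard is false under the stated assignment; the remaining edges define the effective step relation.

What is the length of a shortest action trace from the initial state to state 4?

BFS to 4:
  L0 = {0}
  L1 = {1,7}
  L2 = {3,4,5}
depth(4)=2, e.g. tau·tau

Answer: 2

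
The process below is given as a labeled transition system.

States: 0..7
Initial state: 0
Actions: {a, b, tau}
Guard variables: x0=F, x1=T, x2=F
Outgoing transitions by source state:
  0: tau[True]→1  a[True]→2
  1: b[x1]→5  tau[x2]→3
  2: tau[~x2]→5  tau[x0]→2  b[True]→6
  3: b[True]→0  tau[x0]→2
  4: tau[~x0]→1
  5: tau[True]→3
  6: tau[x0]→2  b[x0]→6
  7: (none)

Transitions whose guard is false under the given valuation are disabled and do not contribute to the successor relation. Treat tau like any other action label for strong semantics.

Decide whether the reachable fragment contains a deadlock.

R = {0,1,2,3,5,6}
  0: a→2  tau→1  [2 out]
  1: b→5  [1 out]
  2: b→6  tau→5  [2 out]
  3: b→0  [1 out]
  5: tau→3  [1 out]
  6: ∅  [STUCK]
trace reaching 6: a·b

Answer: DEADLOCK at state 6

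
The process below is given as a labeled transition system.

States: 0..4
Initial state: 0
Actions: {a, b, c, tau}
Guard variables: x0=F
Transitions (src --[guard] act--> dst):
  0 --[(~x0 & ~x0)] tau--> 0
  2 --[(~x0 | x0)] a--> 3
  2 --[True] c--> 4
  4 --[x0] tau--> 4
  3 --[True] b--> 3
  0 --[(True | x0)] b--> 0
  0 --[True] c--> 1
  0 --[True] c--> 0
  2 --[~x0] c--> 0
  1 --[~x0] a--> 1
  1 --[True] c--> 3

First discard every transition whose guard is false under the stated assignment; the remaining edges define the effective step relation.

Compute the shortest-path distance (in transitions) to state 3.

Layered search for 3:
  Layer 0: {0}
  Layer 1: {1}
  Layer 2: {3}
3 enters at depth 2; path c·c

Answer: 2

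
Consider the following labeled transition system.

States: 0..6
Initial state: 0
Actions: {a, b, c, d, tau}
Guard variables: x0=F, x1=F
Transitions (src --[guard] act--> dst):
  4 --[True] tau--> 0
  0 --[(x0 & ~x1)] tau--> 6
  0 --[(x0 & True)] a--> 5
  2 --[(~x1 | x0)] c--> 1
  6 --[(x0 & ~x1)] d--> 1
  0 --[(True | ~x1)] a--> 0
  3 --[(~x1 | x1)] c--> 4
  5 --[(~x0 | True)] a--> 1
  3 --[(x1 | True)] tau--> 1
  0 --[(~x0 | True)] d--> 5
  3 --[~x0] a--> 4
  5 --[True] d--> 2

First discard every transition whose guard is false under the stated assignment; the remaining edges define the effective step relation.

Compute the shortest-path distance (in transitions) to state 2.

Breadth-first toward 2:
  Layer 0: {0}
  Layer 1: {5}
  Layer 2: {1,2}
2 enters at depth 2; path d·d

Answer: 2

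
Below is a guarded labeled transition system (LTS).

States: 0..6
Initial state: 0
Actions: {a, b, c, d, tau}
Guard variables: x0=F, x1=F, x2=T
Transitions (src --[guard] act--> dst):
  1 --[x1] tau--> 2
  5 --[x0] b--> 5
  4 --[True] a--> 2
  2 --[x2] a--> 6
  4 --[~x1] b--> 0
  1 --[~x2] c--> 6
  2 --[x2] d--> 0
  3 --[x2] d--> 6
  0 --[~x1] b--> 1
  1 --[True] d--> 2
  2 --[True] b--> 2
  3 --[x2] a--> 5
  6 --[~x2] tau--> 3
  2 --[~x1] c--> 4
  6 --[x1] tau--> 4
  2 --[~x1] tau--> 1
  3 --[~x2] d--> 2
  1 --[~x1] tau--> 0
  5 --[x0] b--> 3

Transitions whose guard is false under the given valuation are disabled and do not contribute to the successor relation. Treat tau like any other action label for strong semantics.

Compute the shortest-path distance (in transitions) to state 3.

Answer: UNREACHABLE

Analysis:
BFS to 3:
  L0 = {0}
  L1 = {1}
  L2 = {2}
  L3 = {4,6}
3 never appears.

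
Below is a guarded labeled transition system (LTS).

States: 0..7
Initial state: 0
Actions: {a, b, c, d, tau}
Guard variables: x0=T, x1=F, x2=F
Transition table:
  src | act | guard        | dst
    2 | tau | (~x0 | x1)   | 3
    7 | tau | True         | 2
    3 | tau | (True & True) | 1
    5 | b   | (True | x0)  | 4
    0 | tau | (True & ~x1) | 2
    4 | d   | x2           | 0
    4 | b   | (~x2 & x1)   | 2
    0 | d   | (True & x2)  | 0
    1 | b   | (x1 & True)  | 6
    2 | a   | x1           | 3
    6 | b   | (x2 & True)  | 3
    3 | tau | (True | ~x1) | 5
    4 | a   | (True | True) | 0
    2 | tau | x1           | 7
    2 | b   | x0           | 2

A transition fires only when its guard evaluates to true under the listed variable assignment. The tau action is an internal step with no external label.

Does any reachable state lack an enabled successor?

Answer: DEADLOCK-FREE

Trace:
Reachable = {0,2}
  0: tau→2  [1 exit(s)]
  2: b→2  [1 exit(s)]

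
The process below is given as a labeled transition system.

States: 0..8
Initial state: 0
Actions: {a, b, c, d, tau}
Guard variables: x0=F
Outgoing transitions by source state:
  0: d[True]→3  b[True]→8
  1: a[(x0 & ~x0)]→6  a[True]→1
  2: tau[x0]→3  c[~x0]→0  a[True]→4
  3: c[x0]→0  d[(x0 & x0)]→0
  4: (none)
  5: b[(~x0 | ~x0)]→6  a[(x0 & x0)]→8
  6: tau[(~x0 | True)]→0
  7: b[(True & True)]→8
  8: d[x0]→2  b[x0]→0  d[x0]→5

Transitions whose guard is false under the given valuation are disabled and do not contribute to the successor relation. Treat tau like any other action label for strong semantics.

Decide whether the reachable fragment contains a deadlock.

Answer: DEADLOCK at state 3

Working:
Reach set: {0,3,8}
  0: b→8  d→3  [deg 2]
  3: ∅  [STUCK]
  8: ∅  [STUCK]
Path to 3: d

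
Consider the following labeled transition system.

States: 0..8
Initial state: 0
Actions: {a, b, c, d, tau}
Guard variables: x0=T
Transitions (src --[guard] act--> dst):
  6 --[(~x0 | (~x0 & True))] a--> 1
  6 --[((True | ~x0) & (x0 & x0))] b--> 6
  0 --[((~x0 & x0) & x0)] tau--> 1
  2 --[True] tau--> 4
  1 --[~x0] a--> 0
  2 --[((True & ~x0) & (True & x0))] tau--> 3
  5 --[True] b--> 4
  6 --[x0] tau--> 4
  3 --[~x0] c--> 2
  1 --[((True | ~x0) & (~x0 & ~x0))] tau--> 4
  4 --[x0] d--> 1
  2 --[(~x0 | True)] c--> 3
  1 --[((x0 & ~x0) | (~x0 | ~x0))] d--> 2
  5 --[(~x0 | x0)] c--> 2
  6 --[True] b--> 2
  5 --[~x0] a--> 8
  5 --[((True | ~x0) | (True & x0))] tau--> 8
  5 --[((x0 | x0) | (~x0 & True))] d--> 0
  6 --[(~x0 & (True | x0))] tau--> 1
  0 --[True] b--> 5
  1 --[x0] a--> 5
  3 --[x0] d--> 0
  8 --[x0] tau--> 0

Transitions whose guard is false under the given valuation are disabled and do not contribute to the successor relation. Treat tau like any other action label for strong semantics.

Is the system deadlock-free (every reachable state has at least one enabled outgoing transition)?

Answer: DEADLOCK-FREE

Analysis:
Reach set: {0,1,2,3,4,5,8}
  0: b→5  [1 out]
  1: a→5  [1 out]
  2: c→3  tau→4  [2 out]
  3: d→0  [1 out]
  4: d→1  [1 out]
  5: b→4  c→2  d→0  tau→8  [4 out]
  8: tau→0  [1 out]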